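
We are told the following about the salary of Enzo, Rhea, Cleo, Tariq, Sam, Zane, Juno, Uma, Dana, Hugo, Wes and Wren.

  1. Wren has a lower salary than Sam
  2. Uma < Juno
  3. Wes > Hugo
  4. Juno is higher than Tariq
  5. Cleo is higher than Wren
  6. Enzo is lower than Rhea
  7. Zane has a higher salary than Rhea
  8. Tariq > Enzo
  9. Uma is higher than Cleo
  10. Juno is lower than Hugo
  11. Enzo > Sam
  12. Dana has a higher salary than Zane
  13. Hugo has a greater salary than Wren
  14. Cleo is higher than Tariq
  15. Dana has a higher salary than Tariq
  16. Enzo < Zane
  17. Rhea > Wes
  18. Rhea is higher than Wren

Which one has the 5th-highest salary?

Piecing the relations together gives one ordering: Wren < Sam < Enzo < Tariq < Cleo < Uma < Juno < Hugo < Wes < Rhea < Zane < Dana.
The 5th largest is Hugo.

Hugo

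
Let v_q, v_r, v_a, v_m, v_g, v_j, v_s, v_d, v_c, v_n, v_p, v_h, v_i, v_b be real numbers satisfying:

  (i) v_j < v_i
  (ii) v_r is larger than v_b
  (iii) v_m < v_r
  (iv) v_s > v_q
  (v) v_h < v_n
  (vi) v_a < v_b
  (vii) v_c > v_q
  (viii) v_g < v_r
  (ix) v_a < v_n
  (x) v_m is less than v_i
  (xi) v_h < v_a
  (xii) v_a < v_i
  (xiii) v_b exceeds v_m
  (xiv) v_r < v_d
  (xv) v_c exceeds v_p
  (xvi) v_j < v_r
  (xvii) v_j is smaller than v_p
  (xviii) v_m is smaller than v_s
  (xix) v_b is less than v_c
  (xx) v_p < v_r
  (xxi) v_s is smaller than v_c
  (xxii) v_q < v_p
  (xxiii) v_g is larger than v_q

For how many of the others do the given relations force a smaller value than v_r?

From v_r the given relations immediately reach v_g, v_j, v_m, v_b, v_p.
From those, v_q, v_a — 7 in total.
From those, v_h — 8 in total.
No other element is forced below v_r by the given relations, so the count is 8.

8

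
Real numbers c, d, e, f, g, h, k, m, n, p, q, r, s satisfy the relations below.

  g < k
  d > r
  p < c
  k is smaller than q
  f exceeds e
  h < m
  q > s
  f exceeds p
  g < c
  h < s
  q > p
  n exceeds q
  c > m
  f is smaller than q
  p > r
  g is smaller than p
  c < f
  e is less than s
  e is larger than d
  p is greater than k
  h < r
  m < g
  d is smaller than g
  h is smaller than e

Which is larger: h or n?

Chaining the given relations: h < r < d < g < k < p < c < f < q < n.
So h < n; n is the larger of the two.

n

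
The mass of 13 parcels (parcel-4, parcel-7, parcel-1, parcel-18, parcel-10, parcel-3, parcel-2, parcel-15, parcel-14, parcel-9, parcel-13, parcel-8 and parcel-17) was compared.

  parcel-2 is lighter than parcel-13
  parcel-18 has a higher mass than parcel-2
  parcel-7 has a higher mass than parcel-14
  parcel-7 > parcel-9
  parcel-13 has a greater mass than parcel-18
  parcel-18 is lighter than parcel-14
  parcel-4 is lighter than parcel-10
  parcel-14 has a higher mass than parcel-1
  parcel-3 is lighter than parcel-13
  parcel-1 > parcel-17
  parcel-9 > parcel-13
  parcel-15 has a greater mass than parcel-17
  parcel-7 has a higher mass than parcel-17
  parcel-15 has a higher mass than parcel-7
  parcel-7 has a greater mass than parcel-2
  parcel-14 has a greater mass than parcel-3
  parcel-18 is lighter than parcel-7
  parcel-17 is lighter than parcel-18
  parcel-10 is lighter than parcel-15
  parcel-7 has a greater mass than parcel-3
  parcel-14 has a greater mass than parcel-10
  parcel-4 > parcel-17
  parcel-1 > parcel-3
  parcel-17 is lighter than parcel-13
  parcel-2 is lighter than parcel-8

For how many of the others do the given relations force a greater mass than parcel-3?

From parcel-3 the given relations immediately reach parcel-13, parcel-1, parcel-14, parcel-7.
From those, parcel-9, parcel-15 — 6 in total.
No other element is forced above parcel-3 by the given relations, so the count is 6.

6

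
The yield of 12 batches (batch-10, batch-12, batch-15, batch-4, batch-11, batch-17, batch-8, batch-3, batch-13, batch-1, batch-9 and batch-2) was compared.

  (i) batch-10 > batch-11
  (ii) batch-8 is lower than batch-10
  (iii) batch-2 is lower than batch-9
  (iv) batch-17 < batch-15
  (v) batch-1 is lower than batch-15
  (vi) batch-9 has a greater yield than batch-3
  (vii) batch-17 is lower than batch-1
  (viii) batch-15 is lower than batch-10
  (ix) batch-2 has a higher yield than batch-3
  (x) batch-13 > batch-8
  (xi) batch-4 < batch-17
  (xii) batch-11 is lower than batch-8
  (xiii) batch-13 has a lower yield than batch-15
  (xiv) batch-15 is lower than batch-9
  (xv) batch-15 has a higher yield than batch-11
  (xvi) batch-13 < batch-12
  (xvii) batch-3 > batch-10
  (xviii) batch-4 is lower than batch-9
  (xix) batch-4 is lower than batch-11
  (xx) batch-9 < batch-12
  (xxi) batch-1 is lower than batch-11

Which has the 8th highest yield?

batch-8

The consecutive relations fix a unique order: batch-4 < batch-17 < batch-1 < batch-11 < batch-8 < batch-13 < batch-15 < batch-10 < batch-3 < batch-2 < batch-9 < batch-12.
The 8th largest is batch-8.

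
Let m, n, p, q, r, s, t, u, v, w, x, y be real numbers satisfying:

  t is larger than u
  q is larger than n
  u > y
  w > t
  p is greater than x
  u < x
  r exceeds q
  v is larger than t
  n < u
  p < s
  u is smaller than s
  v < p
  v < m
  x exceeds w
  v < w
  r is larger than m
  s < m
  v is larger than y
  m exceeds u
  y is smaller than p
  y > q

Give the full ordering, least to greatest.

Nothing is placed below n, so it is least; from there n < q; q < y; y < u; u < t; t < v; v < w; w < x; x < p; p < s; s < m; m < r, each given directly.

n < q < y < u < t < v < w < x < p < s < m < r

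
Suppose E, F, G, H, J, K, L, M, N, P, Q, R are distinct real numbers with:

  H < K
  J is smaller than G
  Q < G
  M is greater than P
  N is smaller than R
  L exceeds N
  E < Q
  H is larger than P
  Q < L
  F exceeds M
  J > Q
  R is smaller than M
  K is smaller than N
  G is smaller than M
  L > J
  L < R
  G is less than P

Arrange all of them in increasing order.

The consecutive links are each given: E < Q; Q < J; J < G; G < P; P < H; H < K; K < N; N < L; L < R; R < M; M < F.

E < Q < J < G < P < H < K < N < L < R < M < F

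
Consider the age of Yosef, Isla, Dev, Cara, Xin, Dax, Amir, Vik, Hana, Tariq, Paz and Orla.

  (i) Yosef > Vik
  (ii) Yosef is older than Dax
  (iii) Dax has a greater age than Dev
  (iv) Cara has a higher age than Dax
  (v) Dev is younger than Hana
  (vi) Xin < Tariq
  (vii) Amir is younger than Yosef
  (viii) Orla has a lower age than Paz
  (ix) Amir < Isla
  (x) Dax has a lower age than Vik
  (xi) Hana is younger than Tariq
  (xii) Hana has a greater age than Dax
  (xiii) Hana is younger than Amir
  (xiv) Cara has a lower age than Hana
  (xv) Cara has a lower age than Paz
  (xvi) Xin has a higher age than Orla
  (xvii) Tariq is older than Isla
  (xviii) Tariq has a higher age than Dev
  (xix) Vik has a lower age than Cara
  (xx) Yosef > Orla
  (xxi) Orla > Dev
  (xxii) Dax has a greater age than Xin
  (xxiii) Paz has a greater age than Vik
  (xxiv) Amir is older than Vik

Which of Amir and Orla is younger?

Chaining the given relations: Orla < Xin < Dax < Vik < Cara < Hana < Amir.
So Orla < Amir; Orla is the younger of the two.

Orla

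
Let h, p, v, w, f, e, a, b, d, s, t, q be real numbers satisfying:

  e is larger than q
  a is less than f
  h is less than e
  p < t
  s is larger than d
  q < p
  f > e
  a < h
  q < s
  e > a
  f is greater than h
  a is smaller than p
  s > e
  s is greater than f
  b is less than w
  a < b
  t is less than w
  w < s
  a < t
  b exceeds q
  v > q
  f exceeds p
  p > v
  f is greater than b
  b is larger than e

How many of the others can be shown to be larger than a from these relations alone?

8

The elements the relations force above a are h, e, b, p, t, w, f, s — no chain reaches any other.
That is 8.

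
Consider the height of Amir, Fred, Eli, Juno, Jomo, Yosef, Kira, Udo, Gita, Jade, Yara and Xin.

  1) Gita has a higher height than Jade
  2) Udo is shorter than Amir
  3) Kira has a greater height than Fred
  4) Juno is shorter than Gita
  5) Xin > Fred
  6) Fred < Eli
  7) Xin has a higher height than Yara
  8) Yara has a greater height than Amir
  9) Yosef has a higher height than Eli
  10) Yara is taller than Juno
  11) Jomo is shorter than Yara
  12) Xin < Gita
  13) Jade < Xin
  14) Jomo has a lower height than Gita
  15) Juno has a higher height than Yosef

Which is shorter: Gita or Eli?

Eli

The relevant relations are Eli < Yosef; Yosef < Juno; Juno < Yara; Yara < Xin; Xin < Gita.
Chaining these gives Eli < Yosef < Juno < Yara < Xin < Gita.
So Eli < Gita; Eli is the shorter of the two.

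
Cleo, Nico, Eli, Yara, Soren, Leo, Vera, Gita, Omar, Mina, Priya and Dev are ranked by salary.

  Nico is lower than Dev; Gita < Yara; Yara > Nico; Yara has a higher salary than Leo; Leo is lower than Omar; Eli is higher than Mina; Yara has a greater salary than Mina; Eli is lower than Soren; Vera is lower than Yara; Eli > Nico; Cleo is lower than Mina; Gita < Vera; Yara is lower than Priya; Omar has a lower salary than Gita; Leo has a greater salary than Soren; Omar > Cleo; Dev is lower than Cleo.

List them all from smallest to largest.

The consecutive links are each given: Nico < Dev; Dev < Cleo; Cleo < Mina; Mina < Eli; Eli < Soren; Soren < Leo; Leo < Omar; Omar < Gita; Gita < Vera; Vera < Yara; Yara < Priya.

Nico < Dev < Cleo < Mina < Eli < Soren < Leo < Omar < Gita < Vera < Yara < Priya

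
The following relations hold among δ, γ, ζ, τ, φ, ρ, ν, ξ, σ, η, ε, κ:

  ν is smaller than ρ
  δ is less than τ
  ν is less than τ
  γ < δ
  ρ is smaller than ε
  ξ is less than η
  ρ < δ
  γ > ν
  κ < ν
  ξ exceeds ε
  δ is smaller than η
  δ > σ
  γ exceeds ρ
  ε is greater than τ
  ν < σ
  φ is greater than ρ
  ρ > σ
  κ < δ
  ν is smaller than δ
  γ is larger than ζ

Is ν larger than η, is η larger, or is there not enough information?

η

ν < σ < ρ < γ < δ < τ < ε < ξ < η, by transitivity through σ, ρ, γ, δ, τ, ε, ξ.
So η is larger.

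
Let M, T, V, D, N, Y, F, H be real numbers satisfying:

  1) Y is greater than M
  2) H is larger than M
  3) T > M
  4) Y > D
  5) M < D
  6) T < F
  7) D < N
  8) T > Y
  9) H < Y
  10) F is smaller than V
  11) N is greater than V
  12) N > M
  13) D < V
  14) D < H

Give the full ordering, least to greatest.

M < D < H < Y < T < F < V < N

The consecutive links are each given: M < D; D < H; H < Y; Y < T; T < F; F < V; V < N.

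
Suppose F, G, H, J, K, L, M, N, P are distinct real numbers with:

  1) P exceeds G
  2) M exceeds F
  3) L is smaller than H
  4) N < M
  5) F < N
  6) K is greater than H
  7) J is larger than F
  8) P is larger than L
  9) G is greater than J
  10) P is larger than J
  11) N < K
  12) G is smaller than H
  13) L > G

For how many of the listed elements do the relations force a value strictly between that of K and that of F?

5

The relations place F below K. An element lies strictly between them when it is forced above F and also forced below K.
Above F: {J, G, L, N, M, H, P}. Below K: {J, G, L, N, H}.
Intersection: {J, G, L, N, H} — 5.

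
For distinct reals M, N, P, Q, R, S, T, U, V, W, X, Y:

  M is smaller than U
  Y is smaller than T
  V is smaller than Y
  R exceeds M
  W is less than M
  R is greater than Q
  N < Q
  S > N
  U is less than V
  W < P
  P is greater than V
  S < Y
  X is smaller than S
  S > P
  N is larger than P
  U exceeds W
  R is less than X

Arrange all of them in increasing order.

The consecutive links are each given: W < M; M < U; U < V; V < P; P < N; N < Q; Q < R; R < X; X < S; S < Y; Y < T.

W < M < U < V < P < N < Q < R < X < S < Y < T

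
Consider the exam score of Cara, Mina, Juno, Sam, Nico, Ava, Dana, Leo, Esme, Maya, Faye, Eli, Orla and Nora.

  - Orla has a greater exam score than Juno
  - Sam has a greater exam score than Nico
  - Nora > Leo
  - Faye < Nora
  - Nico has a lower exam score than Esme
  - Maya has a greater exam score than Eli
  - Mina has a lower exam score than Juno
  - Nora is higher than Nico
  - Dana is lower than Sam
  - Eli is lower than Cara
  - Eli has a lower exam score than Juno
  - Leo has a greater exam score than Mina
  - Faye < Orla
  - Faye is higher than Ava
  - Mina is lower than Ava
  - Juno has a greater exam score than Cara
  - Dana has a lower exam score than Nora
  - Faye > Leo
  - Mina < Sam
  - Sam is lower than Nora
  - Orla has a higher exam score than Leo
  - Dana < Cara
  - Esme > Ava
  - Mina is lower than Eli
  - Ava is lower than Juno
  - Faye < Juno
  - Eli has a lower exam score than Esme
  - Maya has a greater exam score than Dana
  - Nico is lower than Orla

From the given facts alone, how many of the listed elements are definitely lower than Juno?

From Juno the given relations immediately reach Mina, Eli, Cara, Ava, Faye.
From those, Dana, Leo — 7 in total.
Nothing else is reachable below Juno; 7 in all.

7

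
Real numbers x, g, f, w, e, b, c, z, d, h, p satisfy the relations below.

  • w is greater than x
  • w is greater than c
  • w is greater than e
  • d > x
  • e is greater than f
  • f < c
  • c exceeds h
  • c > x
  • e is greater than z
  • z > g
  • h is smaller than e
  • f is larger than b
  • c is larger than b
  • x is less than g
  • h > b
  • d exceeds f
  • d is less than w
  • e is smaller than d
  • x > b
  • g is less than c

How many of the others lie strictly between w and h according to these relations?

Chaining upward from h reaches: e, d, c.
Chaining downward from w reaches: b, x, g, z, f, e, d, c.
Strictly between h and w are those in both lists: e, d, c — 3 elements.

3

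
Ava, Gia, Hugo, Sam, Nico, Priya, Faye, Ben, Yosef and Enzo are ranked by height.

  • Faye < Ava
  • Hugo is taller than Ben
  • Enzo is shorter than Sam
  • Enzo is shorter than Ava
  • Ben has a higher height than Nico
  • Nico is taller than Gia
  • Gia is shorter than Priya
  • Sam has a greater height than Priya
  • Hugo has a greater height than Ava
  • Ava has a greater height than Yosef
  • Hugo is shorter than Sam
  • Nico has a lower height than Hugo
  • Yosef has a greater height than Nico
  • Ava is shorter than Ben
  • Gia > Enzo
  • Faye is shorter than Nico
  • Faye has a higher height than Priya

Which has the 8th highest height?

Priya

Piecing the relations together gives one ordering: Enzo < Gia < Priya < Faye < Nico < Yosef < Ava < Ben < Hugo < Sam.
Counting 8 from the largest end gives Priya.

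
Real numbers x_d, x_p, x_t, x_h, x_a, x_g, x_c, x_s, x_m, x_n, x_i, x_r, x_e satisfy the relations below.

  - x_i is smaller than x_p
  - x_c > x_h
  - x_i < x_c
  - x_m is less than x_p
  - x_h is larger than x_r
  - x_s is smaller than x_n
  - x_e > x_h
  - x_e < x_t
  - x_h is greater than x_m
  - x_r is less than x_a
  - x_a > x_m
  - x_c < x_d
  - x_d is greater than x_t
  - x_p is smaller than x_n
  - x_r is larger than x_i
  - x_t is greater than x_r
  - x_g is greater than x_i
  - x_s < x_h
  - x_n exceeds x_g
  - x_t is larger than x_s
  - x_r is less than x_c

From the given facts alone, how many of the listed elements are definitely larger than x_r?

6

The elements the relations force above x_r are x_h, x_e, x_c, x_a, x_t, x_d — no chain reaches any other.
That is 6.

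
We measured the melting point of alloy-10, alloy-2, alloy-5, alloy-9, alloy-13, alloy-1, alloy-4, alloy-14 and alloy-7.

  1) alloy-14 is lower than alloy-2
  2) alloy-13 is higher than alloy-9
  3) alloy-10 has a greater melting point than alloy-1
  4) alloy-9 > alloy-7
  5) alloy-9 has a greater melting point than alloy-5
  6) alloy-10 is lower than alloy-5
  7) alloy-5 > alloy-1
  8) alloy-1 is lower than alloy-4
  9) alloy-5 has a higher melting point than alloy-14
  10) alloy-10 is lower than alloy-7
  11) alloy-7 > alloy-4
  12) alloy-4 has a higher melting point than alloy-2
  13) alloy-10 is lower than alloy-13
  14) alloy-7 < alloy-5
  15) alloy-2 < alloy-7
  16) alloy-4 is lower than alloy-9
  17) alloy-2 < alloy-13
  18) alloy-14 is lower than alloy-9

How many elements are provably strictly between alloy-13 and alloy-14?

Chaining upward from alloy-14 reaches: alloy-2, alloy-4, alloy-7, alloy-5, alloy-9.
Chaining downward from alloy-13 reaches: alloy-1, alloy-2, alloy-4, alloy-10, alloy-7, alloy-5, alloy-9.
Strictly between alloy-14 and alloy-13 are those in both lists: alloy-2, alloy-4, alloy-7, alloy-5, alloy-9 — 5 elements.

5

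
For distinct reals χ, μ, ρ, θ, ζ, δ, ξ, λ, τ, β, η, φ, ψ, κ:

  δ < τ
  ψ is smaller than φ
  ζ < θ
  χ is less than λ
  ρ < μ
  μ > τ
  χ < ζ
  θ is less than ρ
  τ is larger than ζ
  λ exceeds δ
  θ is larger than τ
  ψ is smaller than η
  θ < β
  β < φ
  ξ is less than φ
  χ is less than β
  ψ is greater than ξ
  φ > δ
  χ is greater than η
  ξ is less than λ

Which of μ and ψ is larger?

Following the relations from ψ: ψ < η < χ < ζ < τ < θ < ρ < μ.
So ψ < μ; μ is the larger of the two.

μ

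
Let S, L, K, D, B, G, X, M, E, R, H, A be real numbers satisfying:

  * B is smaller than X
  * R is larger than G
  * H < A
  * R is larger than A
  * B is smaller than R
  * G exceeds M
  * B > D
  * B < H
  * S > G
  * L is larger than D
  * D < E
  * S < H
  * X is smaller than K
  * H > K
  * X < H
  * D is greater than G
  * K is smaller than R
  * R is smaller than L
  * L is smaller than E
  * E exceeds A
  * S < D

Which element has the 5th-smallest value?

B

The consecutive relations fix a unique order: M < G < S < D < B < X < K < H < A < R < L < E.
Counting 5 from the smallest end gives B.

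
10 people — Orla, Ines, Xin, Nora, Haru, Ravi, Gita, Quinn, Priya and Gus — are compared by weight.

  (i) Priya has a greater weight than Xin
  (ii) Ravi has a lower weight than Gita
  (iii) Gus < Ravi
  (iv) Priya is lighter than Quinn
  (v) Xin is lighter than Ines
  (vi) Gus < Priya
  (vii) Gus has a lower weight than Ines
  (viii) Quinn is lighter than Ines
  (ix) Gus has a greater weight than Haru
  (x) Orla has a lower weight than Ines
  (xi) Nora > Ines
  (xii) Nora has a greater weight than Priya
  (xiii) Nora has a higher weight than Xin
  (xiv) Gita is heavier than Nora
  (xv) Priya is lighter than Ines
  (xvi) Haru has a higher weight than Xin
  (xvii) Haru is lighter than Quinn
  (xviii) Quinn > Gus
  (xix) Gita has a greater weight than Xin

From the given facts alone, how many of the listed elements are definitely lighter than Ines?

6

From Ines the given relations immediately reach Xin, Gus, Orla, Priya, Quinn.
From those, Haru — 6 in total.
No other element is forced below Ines by the given relations, so the count is 6.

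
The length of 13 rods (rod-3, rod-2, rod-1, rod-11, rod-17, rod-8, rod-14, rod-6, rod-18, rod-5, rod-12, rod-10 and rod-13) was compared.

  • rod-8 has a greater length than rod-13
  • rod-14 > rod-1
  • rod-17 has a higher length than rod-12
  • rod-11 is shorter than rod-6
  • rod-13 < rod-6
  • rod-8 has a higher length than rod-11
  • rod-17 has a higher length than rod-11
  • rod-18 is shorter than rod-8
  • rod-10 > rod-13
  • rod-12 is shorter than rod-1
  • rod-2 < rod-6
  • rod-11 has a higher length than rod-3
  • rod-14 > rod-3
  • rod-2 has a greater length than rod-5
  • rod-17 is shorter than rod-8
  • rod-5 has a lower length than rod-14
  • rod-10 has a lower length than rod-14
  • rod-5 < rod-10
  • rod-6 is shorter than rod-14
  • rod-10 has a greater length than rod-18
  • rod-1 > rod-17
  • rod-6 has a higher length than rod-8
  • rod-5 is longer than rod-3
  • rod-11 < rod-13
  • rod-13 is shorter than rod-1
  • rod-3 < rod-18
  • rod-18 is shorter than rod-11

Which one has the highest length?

rod-14

Chaining downward from rod-14: directly below it, rod-3, rod-5, rod-1, rod-10, rod-6; then rod-12, rod-18, rod-11, rod-13, rod-17, rod-2, rod-8.
That covers every other element, and nothing is given above rod-14, so rod-14 is the highest length.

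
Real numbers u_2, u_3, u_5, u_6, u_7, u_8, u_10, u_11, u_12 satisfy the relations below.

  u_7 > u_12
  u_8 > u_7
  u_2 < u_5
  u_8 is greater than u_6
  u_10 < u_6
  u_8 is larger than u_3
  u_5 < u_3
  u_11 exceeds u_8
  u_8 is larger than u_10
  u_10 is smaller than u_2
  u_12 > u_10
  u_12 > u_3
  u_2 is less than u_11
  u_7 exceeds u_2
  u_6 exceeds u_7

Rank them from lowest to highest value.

u_10 < u_2 < u_5 < u_3 < u_12 < u_7 < u_6 < u_8 < u_11

Each adjacent pair is fixed by a given relation: u_10 < u_2; u_2 < u_5; u_5 < u_3; u_3 < u_12; u_12 < u_7; u_7 < u_6; u_6 < u_8; u_8 < u_11. Chaining them end to end gives the full order.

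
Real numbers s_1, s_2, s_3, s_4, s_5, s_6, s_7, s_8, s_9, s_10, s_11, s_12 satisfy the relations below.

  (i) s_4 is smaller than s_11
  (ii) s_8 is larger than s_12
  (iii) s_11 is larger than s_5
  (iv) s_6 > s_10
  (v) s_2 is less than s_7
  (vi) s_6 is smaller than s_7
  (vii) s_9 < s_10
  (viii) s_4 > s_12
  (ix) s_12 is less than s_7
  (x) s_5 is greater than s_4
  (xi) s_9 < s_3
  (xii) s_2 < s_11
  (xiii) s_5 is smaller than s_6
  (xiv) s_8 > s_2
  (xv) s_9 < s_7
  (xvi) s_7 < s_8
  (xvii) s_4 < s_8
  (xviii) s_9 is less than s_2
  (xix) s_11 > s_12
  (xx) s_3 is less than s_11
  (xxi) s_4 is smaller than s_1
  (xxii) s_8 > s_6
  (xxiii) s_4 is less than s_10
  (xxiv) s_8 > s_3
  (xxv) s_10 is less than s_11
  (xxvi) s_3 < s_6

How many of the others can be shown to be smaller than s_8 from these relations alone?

From s_8 the given relations immediately reach s_12, s_4, s_2, s_3, s_6, s_7.
From those, s_5, s_9, s_10 — 9 in total.
Nothing else is reachable below s_8; 9 in all.

9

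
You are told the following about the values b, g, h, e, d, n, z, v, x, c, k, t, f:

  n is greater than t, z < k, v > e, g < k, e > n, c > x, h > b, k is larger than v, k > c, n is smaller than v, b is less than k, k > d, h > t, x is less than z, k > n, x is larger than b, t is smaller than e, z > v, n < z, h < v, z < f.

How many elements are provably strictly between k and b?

The relations place b below k. An element lies strictly between them when it is forced above b and also forced below k.
Above b: {x, h, c, v, z, f}. Below k: {g, t, n, x, d, h, e, c, v, z}.
Intersection: {x, h, c, v, z} — 5.

5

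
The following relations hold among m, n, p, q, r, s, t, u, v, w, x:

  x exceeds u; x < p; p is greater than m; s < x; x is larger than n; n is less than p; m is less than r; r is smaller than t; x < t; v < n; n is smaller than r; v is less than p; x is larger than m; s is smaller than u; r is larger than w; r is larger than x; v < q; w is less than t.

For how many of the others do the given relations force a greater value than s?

5

Directly above s: u, x.
One step further: r, t, p (5 so far).
No other element is forced above s by the given relations, so the count is 5.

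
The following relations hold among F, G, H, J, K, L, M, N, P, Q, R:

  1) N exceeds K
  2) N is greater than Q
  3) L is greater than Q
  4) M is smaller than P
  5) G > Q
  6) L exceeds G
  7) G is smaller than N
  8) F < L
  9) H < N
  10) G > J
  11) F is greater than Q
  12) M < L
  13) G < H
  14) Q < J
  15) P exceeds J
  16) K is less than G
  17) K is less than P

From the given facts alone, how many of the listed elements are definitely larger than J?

Directly above J: G, P.
One step further: H, N, L (5 so far).
Nothing else is reachable above J; 5 in all.

5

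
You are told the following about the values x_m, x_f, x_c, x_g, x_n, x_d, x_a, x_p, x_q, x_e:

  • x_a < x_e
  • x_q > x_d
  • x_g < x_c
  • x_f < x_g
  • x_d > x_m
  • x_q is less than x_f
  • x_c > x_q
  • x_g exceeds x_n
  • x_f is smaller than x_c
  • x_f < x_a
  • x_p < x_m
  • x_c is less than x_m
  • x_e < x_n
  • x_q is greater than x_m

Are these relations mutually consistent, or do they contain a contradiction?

We have x_c < x_m stated directly, yet also x_m < x_d < x_q < x_f < x_a < x_e < x_n < x_g < x_c by chaining the others — so x_m < x_c. Contradiction.

inconsistent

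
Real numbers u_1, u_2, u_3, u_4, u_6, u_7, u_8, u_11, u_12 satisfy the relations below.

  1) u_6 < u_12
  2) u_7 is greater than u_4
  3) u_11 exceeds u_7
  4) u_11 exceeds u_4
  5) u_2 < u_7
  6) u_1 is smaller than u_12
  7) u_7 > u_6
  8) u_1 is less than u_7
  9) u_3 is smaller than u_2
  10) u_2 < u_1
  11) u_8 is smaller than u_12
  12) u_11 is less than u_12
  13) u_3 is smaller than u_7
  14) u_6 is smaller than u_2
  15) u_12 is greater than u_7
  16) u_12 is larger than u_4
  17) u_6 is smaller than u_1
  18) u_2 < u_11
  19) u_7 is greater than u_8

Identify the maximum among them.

Chaining downward from u_12: directly below it, u_4, u_6, u_1, u_8, u_7, u_11; then u_3, u_2.
That covers every other element, and nothing is given above u_12, so u_12 is the maximum.

u_12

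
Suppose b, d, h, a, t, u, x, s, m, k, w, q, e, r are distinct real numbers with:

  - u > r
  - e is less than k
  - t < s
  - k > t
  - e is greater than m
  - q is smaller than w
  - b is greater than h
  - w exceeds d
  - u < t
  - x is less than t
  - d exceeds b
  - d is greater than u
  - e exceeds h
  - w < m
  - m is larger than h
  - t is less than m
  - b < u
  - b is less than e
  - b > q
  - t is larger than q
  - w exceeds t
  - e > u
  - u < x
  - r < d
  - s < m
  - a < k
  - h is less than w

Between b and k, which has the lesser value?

b

b < u and u < t give b < t.
Then t < s extends the chain to s.
With s < m: b < u < t < s < m.
With m < e: b < u < t < s < m < e.
Then e < k extends the chain to k.
So b < k; b is the smaller of the two.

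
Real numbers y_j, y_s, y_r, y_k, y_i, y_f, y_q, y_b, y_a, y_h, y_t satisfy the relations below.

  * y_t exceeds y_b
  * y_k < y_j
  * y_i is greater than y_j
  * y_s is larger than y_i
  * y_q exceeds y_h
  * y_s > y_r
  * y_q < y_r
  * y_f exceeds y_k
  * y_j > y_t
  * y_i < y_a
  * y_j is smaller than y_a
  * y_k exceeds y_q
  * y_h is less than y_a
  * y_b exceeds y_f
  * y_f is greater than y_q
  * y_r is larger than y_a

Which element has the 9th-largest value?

y_k

The consecutive relations fix a unique order: y_h < y_q < y_k < y_f < y_b < y_t < y_j < y_i < y_a < y_r < y_s.
Counting 9 from the largest end gives y_k.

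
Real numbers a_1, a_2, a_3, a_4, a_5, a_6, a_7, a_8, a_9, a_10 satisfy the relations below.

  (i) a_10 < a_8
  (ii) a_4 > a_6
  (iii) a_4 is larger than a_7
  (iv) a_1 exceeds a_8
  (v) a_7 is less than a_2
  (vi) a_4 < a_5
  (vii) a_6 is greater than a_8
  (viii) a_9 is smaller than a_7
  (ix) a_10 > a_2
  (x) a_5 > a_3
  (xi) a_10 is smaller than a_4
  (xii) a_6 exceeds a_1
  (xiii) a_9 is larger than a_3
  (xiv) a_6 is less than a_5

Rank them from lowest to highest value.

The consecutive links are each given: a_3 < a_9; a_9 < a_7; a_7 < a_2; a_2 < a_10; a_10 < a_8; a_8 < a_1; a_1 < a_6; a_6 < a_4; a_4 < a_5.

a_3 < a_9 < a_7 < a_2 < a_10 < a_8 < a_1 < a_6 < a_4 < a_5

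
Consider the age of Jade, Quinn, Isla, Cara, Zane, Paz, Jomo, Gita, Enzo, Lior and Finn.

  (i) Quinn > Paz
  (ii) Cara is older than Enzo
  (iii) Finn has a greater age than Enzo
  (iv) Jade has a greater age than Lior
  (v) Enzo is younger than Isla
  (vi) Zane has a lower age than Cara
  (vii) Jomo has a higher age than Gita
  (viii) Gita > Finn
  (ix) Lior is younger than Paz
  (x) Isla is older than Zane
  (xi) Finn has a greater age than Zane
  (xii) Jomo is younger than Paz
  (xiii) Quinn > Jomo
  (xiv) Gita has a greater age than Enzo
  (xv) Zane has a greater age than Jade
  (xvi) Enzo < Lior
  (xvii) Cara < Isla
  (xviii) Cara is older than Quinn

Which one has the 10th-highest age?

Chaining the given pairs: Enzo < Lior < Jade < Zane < Finn < Gita < Jomo < Paz < Quinn < Cara < Isla.
The 10th largest is Lior.

Lior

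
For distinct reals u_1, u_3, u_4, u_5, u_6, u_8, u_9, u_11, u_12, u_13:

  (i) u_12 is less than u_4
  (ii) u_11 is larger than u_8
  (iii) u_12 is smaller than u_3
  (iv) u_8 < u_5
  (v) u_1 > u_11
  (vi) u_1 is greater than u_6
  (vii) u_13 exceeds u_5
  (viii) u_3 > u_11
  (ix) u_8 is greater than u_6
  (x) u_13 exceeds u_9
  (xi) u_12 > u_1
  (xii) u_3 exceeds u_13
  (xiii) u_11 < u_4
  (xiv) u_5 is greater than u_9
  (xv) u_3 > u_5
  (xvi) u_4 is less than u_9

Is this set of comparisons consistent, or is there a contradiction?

Every relation is compatible with u_6 < u_8 < u_11 < u_1 < u_12 < u_4 < u_9 < u_5 < u_13 < u_3; the set is consistent.

consistent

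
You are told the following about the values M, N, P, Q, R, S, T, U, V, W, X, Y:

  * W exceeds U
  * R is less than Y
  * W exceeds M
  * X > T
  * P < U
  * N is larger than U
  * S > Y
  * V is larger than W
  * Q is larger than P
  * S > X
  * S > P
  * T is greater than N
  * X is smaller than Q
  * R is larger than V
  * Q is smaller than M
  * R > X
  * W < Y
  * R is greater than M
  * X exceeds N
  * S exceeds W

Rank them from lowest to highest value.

P < U < N < T < X < Q < M < W < V < R < Y < S

Each adjacent pair is fixed by a given relation: P < U; U < N; N < T; T < X; X < Q; Q < M; M < W; W < V; V < R; R < Y; Y < S. Chaining them end to end gives the full order.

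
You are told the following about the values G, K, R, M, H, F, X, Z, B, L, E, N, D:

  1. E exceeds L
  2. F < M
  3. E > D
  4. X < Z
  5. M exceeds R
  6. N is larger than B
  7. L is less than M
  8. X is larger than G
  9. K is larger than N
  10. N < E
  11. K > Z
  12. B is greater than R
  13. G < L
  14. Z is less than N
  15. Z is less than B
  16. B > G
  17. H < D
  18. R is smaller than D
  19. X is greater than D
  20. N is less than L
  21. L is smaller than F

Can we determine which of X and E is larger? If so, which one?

E

Link the given pairs in sequence: X < Z; Z < B; B < N; N < L; L < E.
Chaining these gives X < Z < B < N < L < E.
So E is larger.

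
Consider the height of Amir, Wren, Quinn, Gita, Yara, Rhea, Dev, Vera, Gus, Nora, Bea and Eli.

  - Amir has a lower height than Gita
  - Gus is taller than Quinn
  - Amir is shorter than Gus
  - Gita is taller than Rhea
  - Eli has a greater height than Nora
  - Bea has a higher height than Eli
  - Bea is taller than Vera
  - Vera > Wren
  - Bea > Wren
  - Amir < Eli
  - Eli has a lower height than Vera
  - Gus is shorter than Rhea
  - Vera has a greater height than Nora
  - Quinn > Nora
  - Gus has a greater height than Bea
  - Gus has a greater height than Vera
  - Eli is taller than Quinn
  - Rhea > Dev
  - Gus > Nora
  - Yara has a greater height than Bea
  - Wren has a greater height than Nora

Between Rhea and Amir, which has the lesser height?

Amir

Link the given pairs in sequence: Amir < Eli; Eli < Vera; Vera < Bea; Bea < Gus; Gus < Rhea.
Chaining these gives Amir < Eli < Vera < Bea < Gus < Rhea.
So Amir < Rhea; Amir is the shorter of the two.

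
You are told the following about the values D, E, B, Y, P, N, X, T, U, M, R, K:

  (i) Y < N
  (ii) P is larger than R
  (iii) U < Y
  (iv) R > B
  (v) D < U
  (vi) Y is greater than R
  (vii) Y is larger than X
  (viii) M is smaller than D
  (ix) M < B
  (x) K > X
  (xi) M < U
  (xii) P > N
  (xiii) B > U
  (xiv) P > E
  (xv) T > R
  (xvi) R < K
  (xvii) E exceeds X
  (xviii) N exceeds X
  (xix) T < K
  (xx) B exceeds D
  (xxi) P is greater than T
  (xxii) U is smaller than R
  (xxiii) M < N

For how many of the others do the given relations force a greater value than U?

From U the given relations immediately reach B, R, Y.
From those, T, N, P, K — 7 in total.
Nothing else is reachable above U; 7 in all.

7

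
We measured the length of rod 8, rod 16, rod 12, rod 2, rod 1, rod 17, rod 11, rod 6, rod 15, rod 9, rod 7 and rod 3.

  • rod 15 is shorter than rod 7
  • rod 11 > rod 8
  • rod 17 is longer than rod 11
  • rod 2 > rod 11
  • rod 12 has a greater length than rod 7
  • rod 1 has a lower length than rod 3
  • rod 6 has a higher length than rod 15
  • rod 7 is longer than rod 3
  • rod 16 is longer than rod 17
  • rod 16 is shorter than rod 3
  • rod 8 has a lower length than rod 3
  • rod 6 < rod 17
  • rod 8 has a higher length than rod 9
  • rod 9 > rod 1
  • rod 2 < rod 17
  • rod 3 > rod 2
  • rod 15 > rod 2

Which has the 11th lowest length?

The consecutive relations fix a unique order: rod 1 < rod 9 < rod 8 < rod 11 < rod 2 < rod 15 < rod 6 < rod 17 < rod 16 < rod 3 < rod 7 < rod 12.
Counting 11 from the smallest end gives rod 7.

rod 7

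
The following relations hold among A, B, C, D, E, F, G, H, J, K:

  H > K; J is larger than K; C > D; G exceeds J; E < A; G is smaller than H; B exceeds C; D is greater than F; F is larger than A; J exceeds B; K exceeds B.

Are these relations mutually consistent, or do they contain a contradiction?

consistent

Every relation is compatible with E < A < F < D < C < B < K < J < G < H; the set is consistent.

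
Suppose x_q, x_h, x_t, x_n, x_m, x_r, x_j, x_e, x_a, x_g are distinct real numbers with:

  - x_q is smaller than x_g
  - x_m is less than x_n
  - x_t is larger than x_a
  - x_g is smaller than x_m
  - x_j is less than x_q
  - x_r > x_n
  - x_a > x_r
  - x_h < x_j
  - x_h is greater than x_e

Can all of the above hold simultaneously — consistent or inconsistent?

The single ordering x_e < x_h < x_j < x_q < x_g < x_m < x_n < x_r < x_a < x_t satisfies every listed relation, so no contradiction arises.

consistent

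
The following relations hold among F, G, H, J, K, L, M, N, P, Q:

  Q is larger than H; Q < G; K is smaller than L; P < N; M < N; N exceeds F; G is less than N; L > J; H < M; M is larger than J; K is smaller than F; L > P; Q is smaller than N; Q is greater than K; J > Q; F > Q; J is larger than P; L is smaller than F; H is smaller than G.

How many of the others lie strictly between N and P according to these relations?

The relations place P below N. An element lies strictly between them when it is forced above P and also forced below N.
Above P: {J, L, F, M}. Below N: {H, K, Q, J, L, G, F, M}.
Intersection: {J, L, F, M} — 4.

4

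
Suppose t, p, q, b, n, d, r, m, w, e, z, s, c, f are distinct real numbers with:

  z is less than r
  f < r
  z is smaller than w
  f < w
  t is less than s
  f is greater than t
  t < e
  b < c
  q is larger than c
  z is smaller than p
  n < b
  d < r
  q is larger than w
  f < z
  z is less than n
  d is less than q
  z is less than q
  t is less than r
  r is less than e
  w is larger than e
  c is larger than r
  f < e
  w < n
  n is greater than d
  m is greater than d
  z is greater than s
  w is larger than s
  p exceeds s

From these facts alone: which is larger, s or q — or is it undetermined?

q

The relevant relations are s < z; z < r; r < e; e < w; w < n; n < b; b < c; c < q.
Chaining these gives s < z < r < e < w < n < b < c < q.
So q is larger.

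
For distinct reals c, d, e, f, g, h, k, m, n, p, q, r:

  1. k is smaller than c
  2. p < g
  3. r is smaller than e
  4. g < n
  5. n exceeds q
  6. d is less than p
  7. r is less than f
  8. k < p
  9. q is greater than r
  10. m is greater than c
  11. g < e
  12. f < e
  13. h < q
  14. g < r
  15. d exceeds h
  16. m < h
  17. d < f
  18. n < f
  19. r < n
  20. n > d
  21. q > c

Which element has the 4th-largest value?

q

The consecutive relations fix a unique order: k < c < m < h < d < p < g < r < q < n < f < e.
Counting 4 from the largest end gives q.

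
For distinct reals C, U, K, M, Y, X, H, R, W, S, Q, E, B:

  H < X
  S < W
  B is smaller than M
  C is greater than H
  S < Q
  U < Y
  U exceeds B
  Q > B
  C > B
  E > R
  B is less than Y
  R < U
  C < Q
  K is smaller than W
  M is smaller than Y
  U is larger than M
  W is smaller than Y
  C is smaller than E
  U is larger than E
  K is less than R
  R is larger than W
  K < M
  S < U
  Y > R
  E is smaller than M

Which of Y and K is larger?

Y

Link the given pairs in sequence: K < W; W < R; R < E; E < M; M < U; U < Y.
Together: K < W < R < E < M < U < Y.
So K < Y; Y is the larger of the two.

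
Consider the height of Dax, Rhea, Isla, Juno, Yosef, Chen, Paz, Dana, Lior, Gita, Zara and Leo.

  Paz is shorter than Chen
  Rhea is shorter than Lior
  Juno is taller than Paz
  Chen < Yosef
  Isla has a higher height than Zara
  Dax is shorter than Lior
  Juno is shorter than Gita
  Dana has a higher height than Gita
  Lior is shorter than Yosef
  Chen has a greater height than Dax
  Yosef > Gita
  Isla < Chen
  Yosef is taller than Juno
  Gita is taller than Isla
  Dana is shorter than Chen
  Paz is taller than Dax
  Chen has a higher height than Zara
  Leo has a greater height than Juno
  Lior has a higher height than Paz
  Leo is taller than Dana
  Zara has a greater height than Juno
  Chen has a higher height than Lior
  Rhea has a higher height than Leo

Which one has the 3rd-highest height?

Lior

The consecutive relations fix a unique order: Dax < Paz < Juno < Zara < Isla < Gita < Dana < Leo < Rhea < Lior < Chen < Yosef.
The 3rd largest is Lior.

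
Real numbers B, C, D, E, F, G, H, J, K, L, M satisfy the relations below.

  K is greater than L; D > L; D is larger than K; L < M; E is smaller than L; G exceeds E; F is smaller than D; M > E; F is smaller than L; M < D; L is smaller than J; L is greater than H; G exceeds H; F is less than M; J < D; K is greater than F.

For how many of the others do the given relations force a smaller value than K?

From K the given relations immediately reach F, L.
From those, E, H — 4 in total.
Nothing else is reachable below K; 4 in all.

4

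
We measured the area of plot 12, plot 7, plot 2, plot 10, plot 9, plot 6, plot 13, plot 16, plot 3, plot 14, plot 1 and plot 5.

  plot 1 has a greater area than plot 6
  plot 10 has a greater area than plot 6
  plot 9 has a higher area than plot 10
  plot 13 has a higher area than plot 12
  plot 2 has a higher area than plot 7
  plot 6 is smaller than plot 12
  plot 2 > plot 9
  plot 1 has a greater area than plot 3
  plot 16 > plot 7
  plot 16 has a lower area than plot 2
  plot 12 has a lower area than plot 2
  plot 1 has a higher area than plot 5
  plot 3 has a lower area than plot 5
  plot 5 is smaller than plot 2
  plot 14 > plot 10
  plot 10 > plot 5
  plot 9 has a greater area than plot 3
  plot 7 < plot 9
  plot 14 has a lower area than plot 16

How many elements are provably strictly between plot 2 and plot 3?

Chaining upward from plot 3 reaches: plot 5, plot 10, plot 9, plot 14, plot 16, plot 1.
Chaining downward from plot 2 reaches: plot 6, plot 12, plot 5, plot 10, plot 7, plot 9, plot 14, plot 16.
Strictly between plot 3 and plot 2 are those in both lists: plot 5, plot 10, plot 9, plot 14, plot 16 — 5 elements.

5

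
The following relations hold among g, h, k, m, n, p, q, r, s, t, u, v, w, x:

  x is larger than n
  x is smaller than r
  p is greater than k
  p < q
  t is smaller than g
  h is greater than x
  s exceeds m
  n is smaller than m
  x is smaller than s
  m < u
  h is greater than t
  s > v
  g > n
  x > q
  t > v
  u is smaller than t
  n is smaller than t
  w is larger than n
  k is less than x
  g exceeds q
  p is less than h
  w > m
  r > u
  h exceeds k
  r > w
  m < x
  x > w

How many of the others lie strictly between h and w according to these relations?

Chaining upward from w reaches: x, r, s.
Chaining downward from h reaches: n, v, k, m, p, q, u, t, x.
Strictly between w and h are those in both lists: x — 1 element.

1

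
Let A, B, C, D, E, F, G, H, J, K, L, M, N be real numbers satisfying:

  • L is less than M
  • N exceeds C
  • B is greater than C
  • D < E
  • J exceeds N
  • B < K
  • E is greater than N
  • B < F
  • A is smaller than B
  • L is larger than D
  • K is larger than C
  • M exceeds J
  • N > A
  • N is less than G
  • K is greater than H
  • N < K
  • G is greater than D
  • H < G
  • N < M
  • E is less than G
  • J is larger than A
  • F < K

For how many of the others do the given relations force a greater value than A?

The elements the relations force above A are N, E, B, F, J, M, G, K — no chain reaches any other.
That is 8.

8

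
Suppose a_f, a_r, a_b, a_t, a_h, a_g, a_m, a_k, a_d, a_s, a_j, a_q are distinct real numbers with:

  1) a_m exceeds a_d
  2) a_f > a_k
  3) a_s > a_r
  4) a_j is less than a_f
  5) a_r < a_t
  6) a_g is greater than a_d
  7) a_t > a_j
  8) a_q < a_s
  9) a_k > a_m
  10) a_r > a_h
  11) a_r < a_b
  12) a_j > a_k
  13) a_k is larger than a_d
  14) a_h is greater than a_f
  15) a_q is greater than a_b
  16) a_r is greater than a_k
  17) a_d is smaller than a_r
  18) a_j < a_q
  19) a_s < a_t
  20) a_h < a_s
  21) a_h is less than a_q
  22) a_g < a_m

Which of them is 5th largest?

Piecing the relations together gives one ordering: a_d < a_g < a_m < a_k < a_j < a_f < a_h < a_r < a_b < a_q < a_s < a_t.
The 5th largest is a_r.

a_r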